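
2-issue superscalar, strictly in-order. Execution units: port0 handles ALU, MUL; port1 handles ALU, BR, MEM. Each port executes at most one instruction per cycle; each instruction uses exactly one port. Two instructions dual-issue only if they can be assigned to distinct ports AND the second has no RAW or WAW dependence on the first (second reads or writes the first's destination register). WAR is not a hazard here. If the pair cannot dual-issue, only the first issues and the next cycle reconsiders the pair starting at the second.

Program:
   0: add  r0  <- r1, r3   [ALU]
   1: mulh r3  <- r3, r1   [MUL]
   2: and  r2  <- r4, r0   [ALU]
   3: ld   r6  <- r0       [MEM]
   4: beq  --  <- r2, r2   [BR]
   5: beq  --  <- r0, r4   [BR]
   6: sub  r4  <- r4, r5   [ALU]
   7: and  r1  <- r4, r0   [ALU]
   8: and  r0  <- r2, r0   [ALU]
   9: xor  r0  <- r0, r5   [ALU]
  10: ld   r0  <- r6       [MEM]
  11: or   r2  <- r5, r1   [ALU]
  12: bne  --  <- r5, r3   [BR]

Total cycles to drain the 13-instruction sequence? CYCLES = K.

c0: i0/i1 add+mulh  dual
c1: i2/i3 and+ld  dual
c2: i4 beq  no-port BR/BR
c3: i5/i6 beq+sub  dual
c4: i7/i8 and+and  dual
c5: i9 xor  WAW r0
c6: i10/i11 ld+or  dual
c7: i12 bne  tail

CYCLES = 8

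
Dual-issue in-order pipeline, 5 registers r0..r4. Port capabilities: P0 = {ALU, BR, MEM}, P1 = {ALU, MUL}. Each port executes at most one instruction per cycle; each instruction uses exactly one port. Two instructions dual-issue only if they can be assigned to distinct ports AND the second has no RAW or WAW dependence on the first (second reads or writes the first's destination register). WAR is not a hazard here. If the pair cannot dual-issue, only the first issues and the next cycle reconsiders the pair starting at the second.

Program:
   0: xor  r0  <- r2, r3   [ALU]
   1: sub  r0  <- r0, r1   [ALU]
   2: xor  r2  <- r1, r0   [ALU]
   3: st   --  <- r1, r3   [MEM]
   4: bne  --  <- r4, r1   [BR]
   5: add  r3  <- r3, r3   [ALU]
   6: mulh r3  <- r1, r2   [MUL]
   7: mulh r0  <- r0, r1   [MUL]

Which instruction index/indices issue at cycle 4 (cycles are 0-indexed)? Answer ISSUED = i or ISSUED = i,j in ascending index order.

  cy0 -> i0 (xor.ALU) RAW+WAW r0
  cy1 -> i1 (sub.ALU) RAW r0
  cy2 -> i2&i3 (xor.ALU+st.MEM) 2-wide
  cy3 -> i4&i5 (bne.BR+add.ALU) 2-wide
  cy4 -> i6 (mulh.MUL) no-port MUL/MUL
  cy5 -> i7 (mulh.MUL) tail

ISSUED = 6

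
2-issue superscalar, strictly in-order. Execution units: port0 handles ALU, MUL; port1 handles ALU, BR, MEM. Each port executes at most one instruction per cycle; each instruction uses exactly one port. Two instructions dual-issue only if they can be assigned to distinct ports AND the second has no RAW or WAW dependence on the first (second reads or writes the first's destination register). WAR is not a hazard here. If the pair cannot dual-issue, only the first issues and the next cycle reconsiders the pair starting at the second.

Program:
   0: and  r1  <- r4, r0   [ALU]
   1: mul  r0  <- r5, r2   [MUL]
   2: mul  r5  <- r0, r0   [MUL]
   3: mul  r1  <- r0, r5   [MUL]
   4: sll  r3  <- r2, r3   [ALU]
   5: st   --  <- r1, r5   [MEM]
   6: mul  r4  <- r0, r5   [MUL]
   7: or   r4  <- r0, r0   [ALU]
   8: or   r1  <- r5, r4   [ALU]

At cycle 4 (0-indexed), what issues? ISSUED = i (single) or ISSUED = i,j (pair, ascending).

0. and+mul @i0,i1  | 2-wide
1. mul @i2  | no-port MUL/MUL
2. mul+sll @i3,i4  | 2-wide
3. st+mul @i5,i6  | 2-wide
4. or @i7  | RAW r4
5. or @i8  | tail

ISSUED = 7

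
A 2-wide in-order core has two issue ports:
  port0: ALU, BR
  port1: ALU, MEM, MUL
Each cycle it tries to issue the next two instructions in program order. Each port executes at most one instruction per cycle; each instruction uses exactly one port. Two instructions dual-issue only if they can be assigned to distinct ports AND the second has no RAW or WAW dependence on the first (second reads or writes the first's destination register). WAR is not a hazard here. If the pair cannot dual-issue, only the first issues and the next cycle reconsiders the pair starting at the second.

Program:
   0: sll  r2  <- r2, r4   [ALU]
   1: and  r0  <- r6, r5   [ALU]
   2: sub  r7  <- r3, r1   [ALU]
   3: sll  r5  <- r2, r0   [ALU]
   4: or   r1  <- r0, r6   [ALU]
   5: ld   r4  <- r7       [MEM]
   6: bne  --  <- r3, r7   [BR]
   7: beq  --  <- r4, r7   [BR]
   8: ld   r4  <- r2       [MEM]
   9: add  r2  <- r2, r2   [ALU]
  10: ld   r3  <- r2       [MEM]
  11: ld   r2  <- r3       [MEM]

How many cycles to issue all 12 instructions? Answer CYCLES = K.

CYCLES = 8

  cy0 -> i0&i1 (sll.ALU;and.ALU) pair
  cy1 -> i2&i3 (sub.ALU;sll.ALU) pair
  cy2 -> i4&i5 (or.ALU;ld.MEM) pair
  cy3 -> i6 (bne.BR) no-port BR/BR
  cy4 -> i7&i8 (beq.BR;ld.MEM) pair
  cy5 -> i9 (add.ALU) RAW r2
  cy6 -> i10 (ld.MEM) no-port MEM/MEM
  cy7 -> i11 (ld.MEM) tail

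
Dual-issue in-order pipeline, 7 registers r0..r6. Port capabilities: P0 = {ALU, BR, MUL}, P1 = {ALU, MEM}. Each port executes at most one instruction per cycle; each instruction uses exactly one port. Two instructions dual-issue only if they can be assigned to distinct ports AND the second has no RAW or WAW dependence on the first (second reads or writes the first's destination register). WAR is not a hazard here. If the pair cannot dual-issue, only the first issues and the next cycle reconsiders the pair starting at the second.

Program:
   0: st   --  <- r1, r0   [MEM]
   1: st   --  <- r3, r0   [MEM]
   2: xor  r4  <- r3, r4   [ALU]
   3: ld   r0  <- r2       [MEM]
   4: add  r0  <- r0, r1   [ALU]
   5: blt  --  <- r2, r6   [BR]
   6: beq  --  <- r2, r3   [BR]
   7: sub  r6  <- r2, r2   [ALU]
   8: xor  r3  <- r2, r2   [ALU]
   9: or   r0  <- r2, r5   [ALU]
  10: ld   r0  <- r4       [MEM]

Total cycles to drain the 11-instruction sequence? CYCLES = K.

CYCLES = 7

t=0 i0:st.MEM ; no-port MEM/MEM
t=1 i1+i2:st.MEM+xor.ALU ; pair
t=2 i3:ld.MEM ; RAW+WAW r0
t=3 i4+i5:add.ALU+blt.BR ; pair
t=4 i6+i7:beq.BR+sub.ALU ; pair
t=5 i8+i9:xor.ALU+or.ALU ; pair
t=6 i10:ld.MEM ; tail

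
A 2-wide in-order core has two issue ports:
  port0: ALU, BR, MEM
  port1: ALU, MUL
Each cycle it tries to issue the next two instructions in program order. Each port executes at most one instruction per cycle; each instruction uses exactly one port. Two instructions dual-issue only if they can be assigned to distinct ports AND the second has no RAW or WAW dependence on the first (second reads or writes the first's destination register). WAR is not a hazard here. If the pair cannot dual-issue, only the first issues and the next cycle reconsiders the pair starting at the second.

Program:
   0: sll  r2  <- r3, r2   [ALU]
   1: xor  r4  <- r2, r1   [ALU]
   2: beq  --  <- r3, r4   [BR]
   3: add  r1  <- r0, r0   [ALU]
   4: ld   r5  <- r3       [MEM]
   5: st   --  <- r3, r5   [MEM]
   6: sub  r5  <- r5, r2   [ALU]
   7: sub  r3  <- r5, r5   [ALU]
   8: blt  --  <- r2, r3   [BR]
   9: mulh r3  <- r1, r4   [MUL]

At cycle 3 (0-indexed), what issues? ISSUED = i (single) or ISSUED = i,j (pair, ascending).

ISSUED = 4

c0: i0 sll.ALU  RAW r2
c1: i1 xor.ALU  RAW r4
c2: i2,i3 beq.BR add.ALU  dual
c3: i4 ld.MEM  no-port MEM/MEM
c4: i5,i6 st.MEM sub.ALU  dual
c5: i7 sub.ALU  RAW r3
c6: i8,i9 blt.BR mulh.MUL  dual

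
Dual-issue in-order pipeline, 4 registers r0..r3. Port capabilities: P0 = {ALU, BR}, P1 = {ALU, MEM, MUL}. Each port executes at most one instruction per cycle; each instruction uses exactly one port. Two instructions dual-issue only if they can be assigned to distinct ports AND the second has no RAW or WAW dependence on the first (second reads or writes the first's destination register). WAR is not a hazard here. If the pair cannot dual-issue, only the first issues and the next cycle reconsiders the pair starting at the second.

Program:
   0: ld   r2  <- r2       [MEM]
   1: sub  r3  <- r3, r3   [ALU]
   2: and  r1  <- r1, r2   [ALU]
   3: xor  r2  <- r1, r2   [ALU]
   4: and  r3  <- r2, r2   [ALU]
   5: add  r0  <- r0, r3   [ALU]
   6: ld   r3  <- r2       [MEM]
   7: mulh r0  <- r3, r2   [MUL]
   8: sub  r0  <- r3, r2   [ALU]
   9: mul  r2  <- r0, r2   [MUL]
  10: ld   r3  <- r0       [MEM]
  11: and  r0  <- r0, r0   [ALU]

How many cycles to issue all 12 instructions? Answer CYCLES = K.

c0: i0/i1 ld/sub  2-wide
c1: i2 and  RAW r1
c2: i3 xor  RAW r2
c3: i4 and  RAW r3
c4: i5/i6 add/ld  2-wide
c5: i7 mulh  WAW r0
c6: i8 sub  RAW r0
c7: i9 mul  no-port MUL/MEM
c8: i10/i11 ld/and  2-wide

CYCLES = 9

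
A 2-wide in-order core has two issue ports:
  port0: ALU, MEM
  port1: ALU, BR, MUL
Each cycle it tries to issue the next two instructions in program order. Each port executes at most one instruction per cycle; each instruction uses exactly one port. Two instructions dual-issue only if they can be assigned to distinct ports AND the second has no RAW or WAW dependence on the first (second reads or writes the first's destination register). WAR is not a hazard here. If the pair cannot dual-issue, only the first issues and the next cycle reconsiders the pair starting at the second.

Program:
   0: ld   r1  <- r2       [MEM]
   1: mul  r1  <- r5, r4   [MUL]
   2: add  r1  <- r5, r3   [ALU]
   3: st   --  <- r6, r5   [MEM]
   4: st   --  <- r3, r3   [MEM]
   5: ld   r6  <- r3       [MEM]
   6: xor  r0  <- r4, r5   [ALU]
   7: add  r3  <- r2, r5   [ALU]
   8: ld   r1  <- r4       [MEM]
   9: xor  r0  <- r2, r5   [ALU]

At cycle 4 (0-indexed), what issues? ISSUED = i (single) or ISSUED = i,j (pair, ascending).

ISSUED = 5,6

[0] i0  ld.MEM  -- WAW r1
[1] i1  mul.MUL  -- WAW r1
[2] i2/i3  add.ALU st.MEM  -- dual
[3] i4  st.MEM  -- no-port MEM/MEM
[4] i5/i6  ld.MEM xor.ALU  -- dual
[5] i7/i8  add.ALU ld.MEM  -- dual
[6] i9  xor.ALU  -- tail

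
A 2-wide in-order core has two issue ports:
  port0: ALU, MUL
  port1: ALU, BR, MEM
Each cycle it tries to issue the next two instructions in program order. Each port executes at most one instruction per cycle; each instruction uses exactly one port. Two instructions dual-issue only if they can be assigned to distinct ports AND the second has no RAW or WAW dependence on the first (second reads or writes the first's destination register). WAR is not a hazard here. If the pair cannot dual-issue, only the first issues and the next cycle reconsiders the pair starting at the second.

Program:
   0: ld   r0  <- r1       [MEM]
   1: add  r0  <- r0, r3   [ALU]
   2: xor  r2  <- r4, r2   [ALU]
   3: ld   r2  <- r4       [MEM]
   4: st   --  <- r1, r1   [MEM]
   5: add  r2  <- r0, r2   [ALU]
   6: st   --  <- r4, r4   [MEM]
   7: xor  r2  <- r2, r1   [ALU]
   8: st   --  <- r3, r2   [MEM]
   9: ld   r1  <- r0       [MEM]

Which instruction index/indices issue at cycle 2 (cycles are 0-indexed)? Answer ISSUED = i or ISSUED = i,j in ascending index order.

ISSUED = 3

0. ld @i0  | RAW+WAW r0
1. add;xor @i1/i2  | pair
2. ld @i3  | no-port MEM/MEM
3. st;add @i4/i5  | pair
4. st;xor @i6/i7  | pair
5. st @i8  | no-port MEM/MEM
6. ld @i9  | tail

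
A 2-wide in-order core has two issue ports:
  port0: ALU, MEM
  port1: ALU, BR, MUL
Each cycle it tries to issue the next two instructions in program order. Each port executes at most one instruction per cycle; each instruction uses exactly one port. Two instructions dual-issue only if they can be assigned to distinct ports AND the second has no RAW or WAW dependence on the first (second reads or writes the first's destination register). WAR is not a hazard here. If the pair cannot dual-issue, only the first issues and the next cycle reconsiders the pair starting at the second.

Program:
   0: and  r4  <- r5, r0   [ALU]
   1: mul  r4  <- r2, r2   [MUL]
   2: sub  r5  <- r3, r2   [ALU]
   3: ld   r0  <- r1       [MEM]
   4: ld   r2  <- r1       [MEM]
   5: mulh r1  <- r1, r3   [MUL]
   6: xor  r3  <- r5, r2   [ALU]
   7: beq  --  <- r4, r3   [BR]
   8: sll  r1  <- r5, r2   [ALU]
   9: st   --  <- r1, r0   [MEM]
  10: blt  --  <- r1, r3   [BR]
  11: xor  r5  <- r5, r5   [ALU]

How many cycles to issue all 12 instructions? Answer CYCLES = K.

CYCLES = 8

[0] i0  and.ALU  -- WAW r4
[1] i1,i2  mul.MUL/sub.ALU  -- 2-wide
[2] i3  ld.MEM  -- no-port MEM/MEM
[3] i4,i5  ld.MEM/mulh.MUL  -- 2-wide
[4] i6  xor.ALU  -- RAW r3
[5] i7,i8  beq.BR/sll.ALU  -- 2-wide
[6] i9,i10  st.MEM/blt.BR  -- 2-wide
[7] i11  xor.ALU  -- tail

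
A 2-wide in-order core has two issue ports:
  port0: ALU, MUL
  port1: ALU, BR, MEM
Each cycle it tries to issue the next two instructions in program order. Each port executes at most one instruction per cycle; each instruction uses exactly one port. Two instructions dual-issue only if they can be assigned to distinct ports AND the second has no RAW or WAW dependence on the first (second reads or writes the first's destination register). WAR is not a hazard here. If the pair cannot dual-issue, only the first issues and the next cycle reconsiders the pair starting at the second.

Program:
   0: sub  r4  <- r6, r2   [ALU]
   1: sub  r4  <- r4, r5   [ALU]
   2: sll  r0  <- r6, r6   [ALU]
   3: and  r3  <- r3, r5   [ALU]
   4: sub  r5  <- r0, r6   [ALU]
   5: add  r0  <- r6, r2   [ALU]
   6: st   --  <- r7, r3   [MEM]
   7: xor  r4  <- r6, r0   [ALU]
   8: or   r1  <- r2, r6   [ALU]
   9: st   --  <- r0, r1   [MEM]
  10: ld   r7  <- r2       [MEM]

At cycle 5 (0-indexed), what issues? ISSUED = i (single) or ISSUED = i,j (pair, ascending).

ISSUED = 9

c0: i0 sub.ALU  RAW+WAW r4
c1: i1,i2 sub.ALU+sll.ALU  2-wide
c2: i3,i4 and.ALU+sub.ALU  2-wide
c3: i5,i6 add.ALU+st.MEM  2-wide
c4: i7,i8 xor.ALU+or.ALU  2-wide
c5: i9 st.MEM  no-port MEM/MEM
c6: i10 ld.MEM  tail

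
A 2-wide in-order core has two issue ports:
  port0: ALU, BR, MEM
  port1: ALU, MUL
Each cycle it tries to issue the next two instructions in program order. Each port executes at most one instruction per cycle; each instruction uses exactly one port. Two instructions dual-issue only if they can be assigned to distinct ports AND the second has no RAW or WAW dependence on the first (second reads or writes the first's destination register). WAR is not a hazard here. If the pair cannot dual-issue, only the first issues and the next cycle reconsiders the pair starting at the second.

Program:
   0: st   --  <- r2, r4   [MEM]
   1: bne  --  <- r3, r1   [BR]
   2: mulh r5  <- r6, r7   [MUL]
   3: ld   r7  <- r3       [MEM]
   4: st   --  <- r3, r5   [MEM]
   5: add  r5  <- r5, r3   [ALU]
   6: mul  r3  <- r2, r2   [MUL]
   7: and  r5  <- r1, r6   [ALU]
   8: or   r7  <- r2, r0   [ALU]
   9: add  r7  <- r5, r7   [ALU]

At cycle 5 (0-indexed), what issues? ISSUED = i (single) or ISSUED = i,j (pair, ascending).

ISSUED = 8

#0 head=0: st i0 no-port MEM/BR
#1 head=1: bne/mulh i1+i2 2-wide
#2 head=3: ld i3 no-port MEM/MEM
#3 head=4: st/add i4+i5 2-wide
#4 head=6: mul/and i6+i7 2-wide
#5 head=8: or i8 RAW+WAW r7
#6 head=9: add i9 tail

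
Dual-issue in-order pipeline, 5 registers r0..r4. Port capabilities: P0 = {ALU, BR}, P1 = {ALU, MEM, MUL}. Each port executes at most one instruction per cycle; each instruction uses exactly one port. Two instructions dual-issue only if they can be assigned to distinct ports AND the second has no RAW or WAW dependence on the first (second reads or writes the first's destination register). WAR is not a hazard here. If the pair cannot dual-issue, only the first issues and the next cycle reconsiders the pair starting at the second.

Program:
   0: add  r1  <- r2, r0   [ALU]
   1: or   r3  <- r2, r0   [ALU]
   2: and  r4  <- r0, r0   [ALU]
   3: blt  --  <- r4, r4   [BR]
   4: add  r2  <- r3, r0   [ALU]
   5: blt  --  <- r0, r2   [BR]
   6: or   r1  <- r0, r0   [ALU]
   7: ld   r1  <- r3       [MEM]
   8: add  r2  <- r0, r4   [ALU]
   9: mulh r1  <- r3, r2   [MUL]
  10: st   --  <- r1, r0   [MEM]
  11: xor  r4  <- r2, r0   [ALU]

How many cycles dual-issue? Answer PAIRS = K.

PAIRS = 5

[0] i0+i1  add or  -- dual
[1] i2  and  -- RAW r4
[2] i3+i4  blt add  -- dual
[3] i5+i6  blt or  -- dual
[4] i7+i8  ld add  -- dual
[5] i9  mulh  -- no-port MUL/MEM
[6] i10+i11  st xor  -- dual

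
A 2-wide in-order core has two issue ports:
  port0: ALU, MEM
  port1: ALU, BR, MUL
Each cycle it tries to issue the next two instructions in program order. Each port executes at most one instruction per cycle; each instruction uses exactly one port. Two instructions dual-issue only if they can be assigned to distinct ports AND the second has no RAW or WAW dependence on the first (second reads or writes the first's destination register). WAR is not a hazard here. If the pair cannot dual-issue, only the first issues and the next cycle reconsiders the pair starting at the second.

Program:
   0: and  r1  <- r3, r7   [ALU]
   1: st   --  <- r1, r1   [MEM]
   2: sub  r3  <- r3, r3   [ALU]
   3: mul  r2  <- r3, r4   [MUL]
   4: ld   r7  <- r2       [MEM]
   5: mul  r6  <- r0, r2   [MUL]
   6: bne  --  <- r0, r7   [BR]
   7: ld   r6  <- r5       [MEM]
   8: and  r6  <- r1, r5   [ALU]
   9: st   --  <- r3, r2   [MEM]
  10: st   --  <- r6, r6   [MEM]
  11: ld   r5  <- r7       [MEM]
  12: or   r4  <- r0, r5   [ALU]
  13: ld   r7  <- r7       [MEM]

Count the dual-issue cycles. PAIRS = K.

PAIRS = 5

[0] i0  and.ALU  -- RAW r1
[1] i1,i2  st.MEM sub.ALU  -- 2-wide
[2] i3  mul.MUL  -- RAW r2
[3] i4,i5  ld.MEM mul.MUL  -- 2-wide
[4] i6,i7  bne.BR ld.MEM  -- 2-wide
[5] i8,i9  and.ALU st.MEM  -- 2-wide
[6] i10  st.MEM  -- no-port MEM/MEM
[7] i11  ld.MEM  -- RAW r5
[8] i12,i13  or.ALU ld.MEM  -- 2-wide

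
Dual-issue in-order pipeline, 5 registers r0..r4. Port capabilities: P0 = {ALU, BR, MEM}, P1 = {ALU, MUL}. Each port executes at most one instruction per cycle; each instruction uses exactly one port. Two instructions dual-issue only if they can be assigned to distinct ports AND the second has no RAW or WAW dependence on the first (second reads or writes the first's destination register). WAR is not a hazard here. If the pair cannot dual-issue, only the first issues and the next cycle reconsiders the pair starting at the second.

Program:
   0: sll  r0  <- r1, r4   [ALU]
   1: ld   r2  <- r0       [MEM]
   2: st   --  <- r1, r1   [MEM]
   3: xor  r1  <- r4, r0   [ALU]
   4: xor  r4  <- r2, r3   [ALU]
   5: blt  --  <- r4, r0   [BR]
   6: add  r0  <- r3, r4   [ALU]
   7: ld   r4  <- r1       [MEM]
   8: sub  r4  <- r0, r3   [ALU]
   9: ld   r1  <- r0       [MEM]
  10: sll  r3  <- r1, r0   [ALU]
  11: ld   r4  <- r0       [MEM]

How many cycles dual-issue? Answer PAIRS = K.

PAIRS = 4

[0] i0  sll  -- RAW r0
[1] i1  ld  -- no-port MEM/MEM
[2] i2/i3  st+xor  -- dual
[3] i4  xor  -- RAW r4
[4] i5/i6  blt+add  -- dual
[5] i7  ld  -- WAW r4
[6] i8/i9  sub+ld  -- dual
[7] i10/i11  sll+ld  -- dual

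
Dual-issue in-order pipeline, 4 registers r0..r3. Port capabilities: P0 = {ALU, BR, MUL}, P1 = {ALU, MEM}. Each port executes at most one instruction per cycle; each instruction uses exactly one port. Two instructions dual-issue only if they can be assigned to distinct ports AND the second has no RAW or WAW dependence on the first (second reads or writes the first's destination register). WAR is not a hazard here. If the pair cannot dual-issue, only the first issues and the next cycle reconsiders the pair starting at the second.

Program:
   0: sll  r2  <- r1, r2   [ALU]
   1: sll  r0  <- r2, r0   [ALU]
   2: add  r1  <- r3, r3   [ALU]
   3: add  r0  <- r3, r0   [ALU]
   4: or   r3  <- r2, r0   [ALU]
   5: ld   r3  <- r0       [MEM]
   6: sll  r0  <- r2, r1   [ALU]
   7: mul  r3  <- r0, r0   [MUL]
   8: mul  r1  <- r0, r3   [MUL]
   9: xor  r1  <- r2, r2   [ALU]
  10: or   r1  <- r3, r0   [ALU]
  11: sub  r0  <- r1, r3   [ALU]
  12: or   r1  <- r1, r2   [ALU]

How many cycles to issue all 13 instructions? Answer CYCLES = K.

CYCLES = 10

t=0 i0:sll.ALU ; RAW r2
t=1 i1&i2:sll.ALU/add.ALU ; pair
t=2 i3:add.ALU ; RAW r0
t=3 i4:or.ALU ; WAW r3
t=4 i5&i6:ld.MEM/sll.ALU ; pair
t=5 i7:mul.MUL ; no-port MUL/MUL
t=6 i8:mul.MUL ; WAW r1
t=7 i9:xor.ALU ; WAW r1
t=8 i10:or.ALU ; RAW r1
t=9 i11&i12:sub.ALU/or.ALU ; pair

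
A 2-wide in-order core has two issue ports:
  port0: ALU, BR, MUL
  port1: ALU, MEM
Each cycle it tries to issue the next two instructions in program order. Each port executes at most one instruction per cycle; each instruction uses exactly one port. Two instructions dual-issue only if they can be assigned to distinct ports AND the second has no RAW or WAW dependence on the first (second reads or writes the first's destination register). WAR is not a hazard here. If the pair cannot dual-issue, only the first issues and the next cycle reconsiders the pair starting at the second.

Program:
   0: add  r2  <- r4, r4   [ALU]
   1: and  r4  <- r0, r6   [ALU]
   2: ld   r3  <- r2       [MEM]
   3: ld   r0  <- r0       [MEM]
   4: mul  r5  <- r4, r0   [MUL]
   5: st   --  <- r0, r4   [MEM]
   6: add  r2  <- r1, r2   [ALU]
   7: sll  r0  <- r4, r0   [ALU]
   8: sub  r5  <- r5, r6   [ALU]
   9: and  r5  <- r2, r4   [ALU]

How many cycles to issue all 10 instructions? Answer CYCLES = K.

CYCLES = 7

0. add.ALU/and.ALU @i0&i1  | dual
1. ld.MEM @i2  | no-port MEM/MEM
2. ld.MEM @i3  | RAW r0
3. mul.MUL/st.MEM @i4&i5  | dual
4. add.ALU/sll.ALU @i6&i7  | dual
5. sub.ALU @i8  | WAW r5
6. and.ALU @i9  | tail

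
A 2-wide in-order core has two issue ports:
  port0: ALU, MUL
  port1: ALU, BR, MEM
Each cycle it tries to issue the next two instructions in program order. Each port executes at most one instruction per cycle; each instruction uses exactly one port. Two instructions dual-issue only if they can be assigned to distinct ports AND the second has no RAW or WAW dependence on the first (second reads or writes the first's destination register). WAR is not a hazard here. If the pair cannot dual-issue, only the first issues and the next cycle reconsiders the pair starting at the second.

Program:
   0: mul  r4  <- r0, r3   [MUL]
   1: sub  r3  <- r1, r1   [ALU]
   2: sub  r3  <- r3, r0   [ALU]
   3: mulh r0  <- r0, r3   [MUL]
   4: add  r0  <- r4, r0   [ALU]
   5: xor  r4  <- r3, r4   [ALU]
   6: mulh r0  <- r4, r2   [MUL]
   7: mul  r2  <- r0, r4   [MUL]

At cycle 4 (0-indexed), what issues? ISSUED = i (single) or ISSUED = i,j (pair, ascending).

ISSUED = 6

0. mul sub @i0&i1  | dual
1. sub @i2  | RAW r3
2. mulh @i3  | RAW+WAW r0
3. add xor @i4&i5  | dual
4. mulh @i6  | no-port MUL/MUL
5. mul @i7  | tail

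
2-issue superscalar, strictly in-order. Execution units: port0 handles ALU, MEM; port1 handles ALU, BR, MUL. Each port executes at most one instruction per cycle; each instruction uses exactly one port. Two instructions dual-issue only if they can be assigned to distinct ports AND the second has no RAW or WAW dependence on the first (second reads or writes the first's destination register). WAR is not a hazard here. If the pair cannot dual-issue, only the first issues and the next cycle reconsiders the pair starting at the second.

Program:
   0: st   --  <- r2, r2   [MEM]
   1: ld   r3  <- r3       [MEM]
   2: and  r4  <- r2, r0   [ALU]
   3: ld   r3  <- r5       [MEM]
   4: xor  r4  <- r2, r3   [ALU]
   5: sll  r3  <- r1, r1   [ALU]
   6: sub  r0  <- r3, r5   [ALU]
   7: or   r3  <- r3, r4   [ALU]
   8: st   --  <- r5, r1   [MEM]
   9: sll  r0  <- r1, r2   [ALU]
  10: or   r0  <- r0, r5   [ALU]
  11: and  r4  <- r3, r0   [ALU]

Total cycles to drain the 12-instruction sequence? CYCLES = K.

c0: i0 st  no-port MEM/MEM
c1: i1&i2 ld and  pair
c2: i3 ld  RAW r3
c3: i4&i5 xor sll  pair
c4: i6&i7 sub or  pair
c5: i8&i9 st sll  pair
c6: i10 or  RAW r0
c7: i11 and  tail

CYCLES = 8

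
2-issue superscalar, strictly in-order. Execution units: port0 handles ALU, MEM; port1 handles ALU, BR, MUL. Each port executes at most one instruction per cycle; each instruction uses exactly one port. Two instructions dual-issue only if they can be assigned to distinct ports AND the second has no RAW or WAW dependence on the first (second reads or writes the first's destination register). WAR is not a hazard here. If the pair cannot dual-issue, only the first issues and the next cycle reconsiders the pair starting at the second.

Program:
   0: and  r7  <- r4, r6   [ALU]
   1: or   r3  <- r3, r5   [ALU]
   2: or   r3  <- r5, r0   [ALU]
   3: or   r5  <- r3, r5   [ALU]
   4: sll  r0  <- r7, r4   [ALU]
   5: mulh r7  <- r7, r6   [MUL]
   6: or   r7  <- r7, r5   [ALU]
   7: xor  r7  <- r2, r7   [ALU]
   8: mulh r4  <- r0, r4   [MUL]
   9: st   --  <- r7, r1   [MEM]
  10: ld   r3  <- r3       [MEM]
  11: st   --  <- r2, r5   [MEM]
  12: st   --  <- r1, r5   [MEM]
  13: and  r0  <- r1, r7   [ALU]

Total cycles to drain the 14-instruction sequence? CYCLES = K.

CYCLES = 10

c0: i0+i1 and.ALU+or.ALU  dual
c1: i2 or.ALU  RAW r3
c2: i3+i4 or.ALU+sll.ALU  dual
c3: i5 mulh.MUL  RAW+WAW r7
c4: i6 or.ALU  RAW+WAW r7
c5: i7+i8 xor.ALU+mulh.MUL  dual
c6: i9 st.MEM  no-port MEM/MEM
c7: i10 ld.MEM  no-port MEM/MEM
c8: i11 st.MEM  no-port MEM/MEM
c9: i12+i13 st.MEM+and.ALU  dual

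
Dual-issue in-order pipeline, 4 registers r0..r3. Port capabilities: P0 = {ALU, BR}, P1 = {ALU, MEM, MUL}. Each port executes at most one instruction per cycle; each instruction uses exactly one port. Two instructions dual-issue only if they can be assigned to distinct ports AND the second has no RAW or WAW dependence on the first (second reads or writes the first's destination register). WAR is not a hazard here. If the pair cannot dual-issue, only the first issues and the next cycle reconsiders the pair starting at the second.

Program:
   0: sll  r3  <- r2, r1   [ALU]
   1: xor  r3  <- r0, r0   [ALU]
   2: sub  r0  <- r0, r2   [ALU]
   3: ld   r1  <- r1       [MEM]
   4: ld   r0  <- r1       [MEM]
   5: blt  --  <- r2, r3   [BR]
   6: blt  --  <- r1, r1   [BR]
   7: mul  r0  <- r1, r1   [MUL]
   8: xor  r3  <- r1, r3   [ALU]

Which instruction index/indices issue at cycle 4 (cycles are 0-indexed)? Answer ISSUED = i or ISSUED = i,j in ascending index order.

ISSUED = 6,7

0. sll.ALU @i0  | WAW r3
1. xor.ALU+sub.ALU @i1/i2  | dual
2. ld.MEM @i3  | no-port MEM/MEM
3. ld.MEM+blt.BR @i4/i5  | dual
4. blt.BR+mul.MUL @i6/i7  | dual
5. xor.ALU @i8  | tail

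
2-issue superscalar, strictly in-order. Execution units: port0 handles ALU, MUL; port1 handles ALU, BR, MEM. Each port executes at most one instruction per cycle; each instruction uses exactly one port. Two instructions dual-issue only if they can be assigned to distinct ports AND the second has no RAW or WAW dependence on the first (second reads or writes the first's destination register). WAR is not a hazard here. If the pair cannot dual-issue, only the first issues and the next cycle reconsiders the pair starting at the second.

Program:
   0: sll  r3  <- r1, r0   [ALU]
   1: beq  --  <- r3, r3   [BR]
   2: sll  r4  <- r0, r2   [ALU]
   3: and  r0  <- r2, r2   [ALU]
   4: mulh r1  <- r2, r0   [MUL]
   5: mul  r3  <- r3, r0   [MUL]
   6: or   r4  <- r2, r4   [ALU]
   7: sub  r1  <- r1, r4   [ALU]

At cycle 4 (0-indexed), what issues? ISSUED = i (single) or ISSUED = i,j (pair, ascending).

0. sll @i0  | RAW r3
1. beq+sll @i1/i2  | pair
2. and @i3  | RAW r0
3. mulh @i4  | no-port MUL/MUL
4. mul+or @i5/i6  | pair
5. sub @i7  | tail

ISSUED = 5,6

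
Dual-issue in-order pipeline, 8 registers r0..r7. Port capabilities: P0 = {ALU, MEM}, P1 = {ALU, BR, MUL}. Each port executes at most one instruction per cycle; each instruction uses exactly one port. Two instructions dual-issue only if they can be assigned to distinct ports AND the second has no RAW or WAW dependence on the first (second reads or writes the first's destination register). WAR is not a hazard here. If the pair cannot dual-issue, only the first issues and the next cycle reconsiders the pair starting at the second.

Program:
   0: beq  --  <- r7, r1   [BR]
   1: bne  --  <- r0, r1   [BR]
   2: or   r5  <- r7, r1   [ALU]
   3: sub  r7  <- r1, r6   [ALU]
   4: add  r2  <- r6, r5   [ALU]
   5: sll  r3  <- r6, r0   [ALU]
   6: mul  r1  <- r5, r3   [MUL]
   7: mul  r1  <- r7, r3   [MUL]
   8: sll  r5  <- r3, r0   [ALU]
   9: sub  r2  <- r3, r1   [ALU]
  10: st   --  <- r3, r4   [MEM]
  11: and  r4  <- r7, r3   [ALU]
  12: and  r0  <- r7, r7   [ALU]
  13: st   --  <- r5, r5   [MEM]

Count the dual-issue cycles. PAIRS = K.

PAIRS = 5

t=0 i0:beq ; no-port BR/BR
t=1 i1,i2:bne;or ; 2-wide
t=2 i3,i4:sub;add ; 2-wide
t=3 i5:sll ; RAW r3
t=4 i6:mul ; no-port MUL/MUL
t=5 i7,i8:mul;sll ; 2-wide
t=6 i9,i10:sub;st ; 2-wide
t=7 i11,i12:and;and ; 2-wide
t=8 i13:st ; tail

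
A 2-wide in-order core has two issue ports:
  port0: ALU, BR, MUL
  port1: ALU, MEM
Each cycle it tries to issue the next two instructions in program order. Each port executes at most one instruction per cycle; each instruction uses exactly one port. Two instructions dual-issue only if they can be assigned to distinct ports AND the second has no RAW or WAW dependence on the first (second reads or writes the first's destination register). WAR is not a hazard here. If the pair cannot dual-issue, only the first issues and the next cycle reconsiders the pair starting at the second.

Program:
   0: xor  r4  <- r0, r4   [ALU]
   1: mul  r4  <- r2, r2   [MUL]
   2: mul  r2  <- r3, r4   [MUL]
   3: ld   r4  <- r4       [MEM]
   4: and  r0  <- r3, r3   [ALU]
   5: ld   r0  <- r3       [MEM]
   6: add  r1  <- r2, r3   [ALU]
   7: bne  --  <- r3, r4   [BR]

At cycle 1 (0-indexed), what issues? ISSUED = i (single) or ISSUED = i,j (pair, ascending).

ISSUED = 1

0. xor.ALU @i0  | WAW r4
1. mul.MUL @i1  | no-port MUL/MUL
2. mul.MUL+ld.MEM @i2/i3  | pair
3. and.ALU @i4  | WAW r0
4. ld.MEM+add.ALU @i5/i6  | pair
5. bne.BR @i7  | tail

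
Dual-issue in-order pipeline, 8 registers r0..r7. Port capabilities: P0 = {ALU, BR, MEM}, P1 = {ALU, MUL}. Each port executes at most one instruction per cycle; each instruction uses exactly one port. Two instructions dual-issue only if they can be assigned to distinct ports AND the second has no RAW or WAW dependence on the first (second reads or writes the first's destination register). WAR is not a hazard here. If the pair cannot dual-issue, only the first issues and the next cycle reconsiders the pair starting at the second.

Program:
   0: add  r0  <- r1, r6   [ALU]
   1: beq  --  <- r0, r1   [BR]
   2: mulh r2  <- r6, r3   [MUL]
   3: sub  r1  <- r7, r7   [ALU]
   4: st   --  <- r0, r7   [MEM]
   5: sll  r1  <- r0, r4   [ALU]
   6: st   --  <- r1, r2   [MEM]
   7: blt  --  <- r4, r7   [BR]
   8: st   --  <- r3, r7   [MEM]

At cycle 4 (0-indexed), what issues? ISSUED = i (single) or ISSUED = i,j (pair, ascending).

0. add @i0  | RAW r0
1. beq mulh @i1&i2  | dual
2. sub st @i3&i4  | dual
3. sll @i5  | RAW r1
4. st @i6  | no-port MEM/BR
5. blt @i7  | no-port BR/MEM
6. st @i8  | tail

ISSUED = 6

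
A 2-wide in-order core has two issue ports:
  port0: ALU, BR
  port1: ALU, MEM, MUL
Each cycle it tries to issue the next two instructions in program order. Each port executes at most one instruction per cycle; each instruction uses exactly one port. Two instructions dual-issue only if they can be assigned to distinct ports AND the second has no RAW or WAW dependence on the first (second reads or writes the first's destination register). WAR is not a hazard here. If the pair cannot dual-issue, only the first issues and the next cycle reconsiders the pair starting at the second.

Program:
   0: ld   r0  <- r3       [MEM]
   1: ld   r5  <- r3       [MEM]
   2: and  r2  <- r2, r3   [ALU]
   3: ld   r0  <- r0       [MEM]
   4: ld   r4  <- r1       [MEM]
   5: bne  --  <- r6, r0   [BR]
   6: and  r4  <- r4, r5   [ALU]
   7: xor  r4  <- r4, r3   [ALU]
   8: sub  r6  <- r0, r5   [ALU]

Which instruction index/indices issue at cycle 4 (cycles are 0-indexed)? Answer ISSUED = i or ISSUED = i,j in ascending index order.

t=0 i0:ld.MEM ; no-port MEM/MEM
t=1 i1/i2:ld.MEM and.ALU ; pair
t=2 i3:ld.MEM ; no-port MEM/MEM
t=3 i4/i5:ld.MEM bne.BR ; pair
t=4 i6:and.ALU ; RAW+WAW r4
t=5 i7/i8:xor.ALU sub.ALU ; pair

ISSUED = 6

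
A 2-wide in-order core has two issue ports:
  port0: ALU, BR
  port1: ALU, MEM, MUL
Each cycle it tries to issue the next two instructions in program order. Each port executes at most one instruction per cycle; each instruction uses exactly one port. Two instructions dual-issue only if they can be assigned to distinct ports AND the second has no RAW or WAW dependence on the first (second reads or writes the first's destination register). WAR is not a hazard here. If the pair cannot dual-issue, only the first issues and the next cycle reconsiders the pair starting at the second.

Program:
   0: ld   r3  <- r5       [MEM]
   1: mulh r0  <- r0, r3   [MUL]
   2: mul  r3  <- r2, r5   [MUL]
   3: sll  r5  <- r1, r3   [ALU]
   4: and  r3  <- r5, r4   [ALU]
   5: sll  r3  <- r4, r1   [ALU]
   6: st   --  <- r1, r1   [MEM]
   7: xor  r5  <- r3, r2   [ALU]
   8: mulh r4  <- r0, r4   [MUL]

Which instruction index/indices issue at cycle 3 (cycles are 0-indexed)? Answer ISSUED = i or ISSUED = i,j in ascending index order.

ISSUED = 3

0. ld.MEM @i0  | no-port MEM/MUL
1. mulh.MUL @i1  | no-port MUL/MUL
2. mul.MUL @i2  | RAW r3
3. sll.ALU @i3  | RAW r5
4. and.ALU @i4  | WAW r3
5. sll.ALU st.MEM @i5&i6  | 2-wide
6. xor.ALU mulh.MUL @i7&i8  | 2-wide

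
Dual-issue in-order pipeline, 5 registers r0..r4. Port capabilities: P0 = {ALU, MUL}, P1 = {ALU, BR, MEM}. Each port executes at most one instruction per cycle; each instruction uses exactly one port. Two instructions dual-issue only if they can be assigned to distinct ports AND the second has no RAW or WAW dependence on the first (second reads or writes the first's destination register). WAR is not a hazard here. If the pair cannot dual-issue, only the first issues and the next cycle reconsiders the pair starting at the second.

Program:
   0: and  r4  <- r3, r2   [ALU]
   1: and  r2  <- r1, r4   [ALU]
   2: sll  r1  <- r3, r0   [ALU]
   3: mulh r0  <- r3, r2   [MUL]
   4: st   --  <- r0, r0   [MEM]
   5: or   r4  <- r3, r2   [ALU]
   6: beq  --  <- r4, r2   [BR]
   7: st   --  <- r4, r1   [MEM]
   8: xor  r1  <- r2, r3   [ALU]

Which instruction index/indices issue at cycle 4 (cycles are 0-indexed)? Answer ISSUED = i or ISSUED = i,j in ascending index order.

t=0 i0:and.ALU ; RAW r4
t=1 i1+i2:and.ALU sll.ALU ; 2-wide
t=2 i3:mulh.MUL ; RAW r0
t=3 i4+i5:st.MEM or.ALU ; 2-wide
t=4 i6:beq.BR ; no-port BR/MEM
t=5 i7+i8:st.MEM xor.ALU ; 2-wide

ISSUED = 6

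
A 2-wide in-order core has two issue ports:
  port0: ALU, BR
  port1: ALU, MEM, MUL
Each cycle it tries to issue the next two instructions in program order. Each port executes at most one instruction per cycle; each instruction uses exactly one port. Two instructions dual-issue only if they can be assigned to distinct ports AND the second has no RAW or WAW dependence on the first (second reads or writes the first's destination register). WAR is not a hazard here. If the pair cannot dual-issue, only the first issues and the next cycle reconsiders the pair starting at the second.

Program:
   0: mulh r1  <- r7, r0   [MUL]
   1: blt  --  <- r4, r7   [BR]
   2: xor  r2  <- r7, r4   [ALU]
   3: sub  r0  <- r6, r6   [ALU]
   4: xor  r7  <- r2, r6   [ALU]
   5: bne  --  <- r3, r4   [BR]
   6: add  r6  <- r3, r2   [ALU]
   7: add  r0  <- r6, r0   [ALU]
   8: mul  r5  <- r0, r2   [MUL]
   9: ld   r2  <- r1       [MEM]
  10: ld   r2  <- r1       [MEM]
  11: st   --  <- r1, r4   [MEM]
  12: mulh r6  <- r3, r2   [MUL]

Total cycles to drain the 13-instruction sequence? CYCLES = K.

CYCLES = 10

[0] i0/i1  mulh.MUL/blt.BR  -- pair
[1] i2/i3  xor.ALU/sub.ALU  -- pair
[2] i4/i5  xor.ALU/bne.BR  -- pair
[3] i6  add.ALU  -- RAW r6
[4] i7  add.ALU  -- RAW r0
[5] i8  mul.MUL  -- no-port MUL/MEM
[6] i9  ld.MEM  -- no-port MEM/MEM
[7] i10  ld.MEM  -- no-port MEM/MEM
[8] i11  st.MEM  -- no-port MEM/MUL
[9] i12  mulh.MUL  -- tail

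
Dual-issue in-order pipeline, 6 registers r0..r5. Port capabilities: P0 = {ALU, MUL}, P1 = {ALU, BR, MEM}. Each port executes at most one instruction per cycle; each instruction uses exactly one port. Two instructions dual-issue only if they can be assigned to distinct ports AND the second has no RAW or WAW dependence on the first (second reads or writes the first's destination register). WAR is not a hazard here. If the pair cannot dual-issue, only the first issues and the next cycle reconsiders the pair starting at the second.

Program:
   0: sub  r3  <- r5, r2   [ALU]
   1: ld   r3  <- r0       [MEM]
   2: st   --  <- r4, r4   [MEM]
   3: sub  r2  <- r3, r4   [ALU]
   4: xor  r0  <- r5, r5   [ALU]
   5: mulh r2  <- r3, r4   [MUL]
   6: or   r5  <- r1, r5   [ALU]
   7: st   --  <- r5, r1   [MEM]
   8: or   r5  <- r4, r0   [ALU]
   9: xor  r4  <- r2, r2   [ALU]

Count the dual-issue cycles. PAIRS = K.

PAIRS = 3

#0 head=0: sub.ALU i0 WAW r3
#1 head=1: ld.MEM i1 no-port MEM/MEM
#2 head=2: st.MEM sub.ALU i2+i3 dual
#3 head=4: xor.ALU mulh.MUL i4+i5 dual
#4 head=6: or.ALU i6 RAW r5
#5 head=7: st.MEM or.ALU i7+i8 dual
#6 head=9: xor.ALU i9 tail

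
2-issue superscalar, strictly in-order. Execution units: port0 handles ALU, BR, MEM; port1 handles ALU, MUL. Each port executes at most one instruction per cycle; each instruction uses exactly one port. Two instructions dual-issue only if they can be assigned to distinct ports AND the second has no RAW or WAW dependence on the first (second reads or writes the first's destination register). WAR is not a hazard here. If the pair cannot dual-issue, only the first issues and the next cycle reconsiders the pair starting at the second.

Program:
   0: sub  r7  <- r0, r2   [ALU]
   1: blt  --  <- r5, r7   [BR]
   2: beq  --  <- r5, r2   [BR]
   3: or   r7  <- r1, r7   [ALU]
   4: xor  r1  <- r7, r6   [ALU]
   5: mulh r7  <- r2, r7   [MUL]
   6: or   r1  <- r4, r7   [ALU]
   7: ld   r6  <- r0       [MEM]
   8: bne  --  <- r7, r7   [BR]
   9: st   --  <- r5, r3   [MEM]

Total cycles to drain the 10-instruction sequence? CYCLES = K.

0. sub @i0  | RAW r7
1. blt @i1  | no-port BR/BR
2. beq or @i2,i3  | 2-wide
3. xor mulh @i4,i5  | 2-wide
4. or ld @i6,i7  | 2-wide
5. bne @i8  | no-port BR/MEM
6. st @i9  | tail

CYCLES = 7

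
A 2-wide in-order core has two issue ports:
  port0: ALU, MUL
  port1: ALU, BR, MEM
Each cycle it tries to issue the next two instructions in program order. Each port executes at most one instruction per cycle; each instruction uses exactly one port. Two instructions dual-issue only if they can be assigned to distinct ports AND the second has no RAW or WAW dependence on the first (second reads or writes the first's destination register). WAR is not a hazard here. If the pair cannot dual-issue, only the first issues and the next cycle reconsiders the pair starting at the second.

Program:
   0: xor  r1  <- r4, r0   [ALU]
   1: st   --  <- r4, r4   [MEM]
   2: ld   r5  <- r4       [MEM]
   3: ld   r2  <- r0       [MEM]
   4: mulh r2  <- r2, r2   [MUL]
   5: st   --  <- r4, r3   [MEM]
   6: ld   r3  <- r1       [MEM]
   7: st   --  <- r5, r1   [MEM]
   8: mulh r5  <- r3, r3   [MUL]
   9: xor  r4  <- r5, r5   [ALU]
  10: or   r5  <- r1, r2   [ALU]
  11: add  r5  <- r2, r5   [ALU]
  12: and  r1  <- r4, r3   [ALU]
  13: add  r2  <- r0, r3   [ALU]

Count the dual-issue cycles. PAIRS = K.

PAIRS = 5

c0: i0/i1 xor st  dual
c1: i2 ld  no-port MEM/MEM
c2: i3 ld  RAW+WAW r2
c3: i4/i5 mulh st  dual
c4: i6 ld  no-port MEM/MEM
c5: i7/i8 st mulh  dual
c6: i9/i10 xor or  dual
c7: i11/i12 add and  dual
c8: i13 add  tail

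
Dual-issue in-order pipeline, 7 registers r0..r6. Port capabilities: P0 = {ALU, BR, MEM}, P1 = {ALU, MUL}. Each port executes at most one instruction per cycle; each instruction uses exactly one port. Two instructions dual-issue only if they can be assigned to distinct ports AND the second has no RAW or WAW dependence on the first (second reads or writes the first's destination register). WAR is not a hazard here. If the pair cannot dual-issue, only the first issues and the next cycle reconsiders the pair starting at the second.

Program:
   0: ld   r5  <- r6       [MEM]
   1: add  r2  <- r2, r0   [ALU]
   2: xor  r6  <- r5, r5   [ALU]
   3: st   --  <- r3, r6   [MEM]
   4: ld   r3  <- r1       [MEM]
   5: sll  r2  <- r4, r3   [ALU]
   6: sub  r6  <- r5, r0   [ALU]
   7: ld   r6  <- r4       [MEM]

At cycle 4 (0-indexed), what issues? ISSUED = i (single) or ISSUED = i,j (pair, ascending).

ISSUED = 5,6

  cy0 -> i0/i1 (ld;add) dual
  cy1 -> i2 (xor) RAW r6
  cy2 -> i3 (st) no-port MEM/MEM
  cy3 -> i4 (ld) RAW r3
  cy4 -> i5/i6 (sll;sub) dual
  cy5 -> i7 (ld) tail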